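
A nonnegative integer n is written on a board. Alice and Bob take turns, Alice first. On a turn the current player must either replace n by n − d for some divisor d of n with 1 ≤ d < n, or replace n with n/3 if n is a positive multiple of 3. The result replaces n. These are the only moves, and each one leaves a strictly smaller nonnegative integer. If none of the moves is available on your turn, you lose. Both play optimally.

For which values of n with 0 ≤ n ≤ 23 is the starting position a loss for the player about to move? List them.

0, 1, 4, 7, 9, 11, 13, 15, 17, 19, 23

Use the standard recursion: the mover loses at a terminal position; elsewhere, the mover wins exactly when some move hands the opponent an L position.
n=0: no move → L
n=1: no move → L
n=2: W (go to 1, an L position)
n=3: W (go to 1, an L position)
n=4: L (options 2(W), 3(W) are all W)
n=5: W (go to 4, an L position)
n=6: W (go to 4, an L position)
n=7: L (sole option 6(W) is W)
n=8: W (go to 4, an L position)
n=9: L (options 3(W), 6(W), 8(W) are all W)
n=10: W (go to 9, an L position)
n=11: L (sole option 10(W) is W)
n=12: W (go to 4, an L position)
n=13: L (sole option 12(W) is W)
n=14: W (go to 7, an L position)
n=15: L (options 5(W), 10(W), 12(W), 14(W) are all W)
n=16: W (go to 15, an L position)
n=17: L (sole option 16(W) is W)
n=18: W (go to 9, an L position)
n=19: L (sole option 18(W) is W)
n=20: W (go to 15, an L position)
n=21: W (go to 7, an L position)
n=22: W (go to 11, an L position)
n=23: L (sole option 22(W) is W)
The losing starting values of n are exactly the entries labelled L in this table (11 of them).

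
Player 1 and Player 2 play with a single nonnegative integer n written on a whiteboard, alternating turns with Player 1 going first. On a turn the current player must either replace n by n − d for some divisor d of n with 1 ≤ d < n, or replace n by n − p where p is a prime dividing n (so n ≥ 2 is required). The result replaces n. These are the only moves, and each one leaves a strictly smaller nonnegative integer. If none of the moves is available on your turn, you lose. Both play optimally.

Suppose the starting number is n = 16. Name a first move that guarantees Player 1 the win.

Positions with no move are L. A position that does have a move is losing for the player to move precisely when every available move leads to a winning position for the opponent. Fill in the labels:
n=0: no move → L
n=1: no move → L
n=2: W (go to 0, an L position)
n=3: W (go to 0, an L position)
n=4: L (options 2(W), 3(W) are all W)
n=5: W (go to 0, an L position)
n=6: W (go to 4, an L position)
n=7: W (go to 0, an L position)
n=8: W (go to 4, an L position)
n=9: L (options 6(W), 8(W) are all W)
n=10: W (go to 9, an L position)
n=11: W (go to 0, an L position)
n=12: W (go to 9, an L position)
n=13: W (go to 0, an L position)
n=14: L (options 7(W), 12(W), 13(W) are all W)
n=15: W (go to 14, an L position)
n=16: W (go to 14, an L position)
From 16, the L positions reachable in one move are: 14.

Move to 14.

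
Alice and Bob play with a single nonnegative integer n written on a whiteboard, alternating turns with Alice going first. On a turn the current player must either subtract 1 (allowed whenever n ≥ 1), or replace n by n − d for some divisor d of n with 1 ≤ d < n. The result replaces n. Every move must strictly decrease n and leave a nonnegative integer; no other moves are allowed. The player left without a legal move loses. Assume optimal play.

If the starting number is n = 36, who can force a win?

Positions with no move are L. A position that does have a move is losing for the player to move precisely when every available move leads to a winning position for the opponent. Fill in the labels:
n=0: no move → L
n=1: W (go to 0, an L position)
n=2: L (sole option 1(W) is W)
n=3: W (go to 2, an L position)
n=4: W (go to 2, an L position)
n=5: L (sole option 4(W) is W)
n=6: W (go to 5, an L position)
n=7: L (sole option 6(W) is W)
n=8: W (go to 7, an L position)
n=9: L (options 6(W), 8(W) are all W)
n=10: W (go to 5, an L position)
n=11: L (sole option 10(W) is W)
n=12: W (go to 9, an L position)
n=13: L (sole option 12(W) is W)
n=14: W (go to 7, an L position)
n=15: L (options 10(W), 12(W), 14(W) are all W)
n=16: W (go to 15, an L position)
n=17: L (sole option 16(W) is W)
n=18: W (go to 9, an L position)
n=19: L (sole option 18(W) is W)
n=20: W (go to 15, an L position)
n=21: L (options 14(W), 18(W), 20(W) are all W)
n=22: W (go to 11, an L position)
n=23: L (sole option 22(W) is W)
n=24: W (go to 21, an L position)
n=25: L (options 20(W), 24(W) are all W)
n=26: W (go to 13, an L position)
n=27: L (options 18(W), 24(W), 26(W) are all W)
n=28: W (go to 21, an L position)
n=29: L (sole option 28(W) is W)
n=30: W (go to 15, an L position)
n=31: L (sole option 30(W) is W)
n=32: W (go to 31, an L position)
n=33: L (options 22(W), 30(W), 32(W) are all W)
n=34: W (go to 17, an L position)
n=35: L (options 28(W), 30(W), 34(W) are all W)
n=36: W (go to 27, an L position)
From 36 Alice can move to 27, reaching an L position.

Alice wins.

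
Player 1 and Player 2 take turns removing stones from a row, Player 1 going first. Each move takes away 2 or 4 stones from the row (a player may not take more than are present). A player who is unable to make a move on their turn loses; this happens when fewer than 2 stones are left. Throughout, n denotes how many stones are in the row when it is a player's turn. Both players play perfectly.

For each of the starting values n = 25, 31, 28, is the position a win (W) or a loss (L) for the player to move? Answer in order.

Use the standard recursion: the mover loses at a terminal position; elsewhere, the mover wins exactly when some move hands the opponent an L position.
n=0: no move → L
n=1: no move → L
n=2: reaches L-position 0 → W
n=3: reaches L-position 1 → W
n=4: reaches L-position 0 → W
n=5: reaches L-position 1 → W
n=6: only reaches 4(W), 2(W), all W → L
n=7: only reaches 5(W), 3(W), all W → L
n=8: reaches L-position 6 → W
n=9: reaches L-position 7 → W
n=10: reaches L-position 6 → W
n=11: reaches L-position 7 → W
n=12: only reaches 10(W), 8(W), all W → L
n=13: only reaches 11(W), 9(W), all W → L
n=14: reaches L-position 12 → W
n=15: reaches L-position 13 → W
n=16: reaches L-position 12 → W
n=17: reaches L-position 13 → W
n=18: only reaches 16(W), 14(W), all W → L
n=19: only reaches 17(W), 15(W), all W → L
n=20: reaches L-position 18 → W
n=21: reaches L-position 19 → W
n=22: reaches L-position 18 → W
n=23: reaches L-position 19 → W
n=24: only reaches 22(W), 20(W), all W → L
n=25: only reaches 23(W), 21(W), all W → L
n=26: reaches L-position 24 → W
n=27: reaches L-position 25 → W
n=28: reaches L-position 24 → W
n=29: reaches L-position 25 → W
n=30: only reaches 28(W), 26(W), all W → L
n=31: only reaches 29(W), 27(W), all W → L

25: L, 31: L, 28: W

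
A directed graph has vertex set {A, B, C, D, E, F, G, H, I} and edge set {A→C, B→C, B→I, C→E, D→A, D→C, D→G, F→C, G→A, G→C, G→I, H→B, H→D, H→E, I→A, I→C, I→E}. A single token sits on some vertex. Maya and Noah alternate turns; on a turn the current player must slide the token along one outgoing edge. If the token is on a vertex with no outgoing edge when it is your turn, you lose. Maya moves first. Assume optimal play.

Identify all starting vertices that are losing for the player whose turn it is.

A, B, E, F

Positions with no move are L. A position that does have a move is losing for the player to move precisely when every available move leads to a winning position for the opponent. Fill in the labels:
Every edge goes from a vertex to one that appears earlier in the order E, C, A, I, G, D, B, F, H, so processing vertices in that order labels each vertex after all of its successors.
E: no outgoing edge → L
C: →E(L), so W
A: →C(W) only, which is W, so L
I: →A(L), so W
G: →A(L), so W
D: →A(L), so W
B: →I(W), C(W) — all W, so L
F: →C(W) only, which is W, so L
H: →B(L), so W
The losing starting vertices are exactly the entries labelled L in this table (4 of them).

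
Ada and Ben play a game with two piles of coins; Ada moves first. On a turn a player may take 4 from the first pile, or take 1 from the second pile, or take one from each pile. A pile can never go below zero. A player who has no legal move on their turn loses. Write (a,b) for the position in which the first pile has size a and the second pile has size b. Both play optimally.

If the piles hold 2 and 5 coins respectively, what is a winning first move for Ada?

Move to (2,4).

Label each position W (a win for the player to move) or L (a loss). A position with no legal move is L; any other position is W exactly when some move reaches an L, and L when every move reaches a W.
No move ever increases a pile, so every position that can arise here has a ≤ 2 and b ≤ 5; it is enough to label the cells with 0 ≤ a ≤ 2 and 0 ≤ b ≤ 5.
Every move lowers a or b (never raises either), so fill the grid row by row in increasing a, and left to right within a row: each cell's successors are then already labelled.
      b=0  b=1  b=2  b=3  b=4  b=5
a=0:    L    W    L    W    L    W
a=1:    L    W    L    W    L    W
a=2:    L    W    L    W    L    W
Cells with no legal move (terminal, hence L): (0,0), (1,0), (2,0).
The remaining L cells, each justified by listing all of its moves:
(0,2): only reaches (0,1)(W), which is W → L
(0,4): only reaches (0,3)(W), which is W → L
(1,2): only reaches (1,1)(W), (0,1)(W), all W → L
(1,4): only reaches (1,3)(W), (0,3)(W), all W → L
(2,2): only reaches (2,1)(W), (1,1)(W), all W → L
(2,4): only reaches (2,3)(W), (1,3)(W), all W → L
Every other cell has at least one move into one of the L cells above, so it is W.
From (2,5), the L positions reachable in one move are: (2,4), (1,4). Any move reaching one of these is winning.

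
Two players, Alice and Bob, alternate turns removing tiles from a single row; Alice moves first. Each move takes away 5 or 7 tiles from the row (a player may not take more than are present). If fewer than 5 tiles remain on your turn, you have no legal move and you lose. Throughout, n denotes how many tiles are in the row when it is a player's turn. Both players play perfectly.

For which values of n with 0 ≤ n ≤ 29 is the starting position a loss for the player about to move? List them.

Positions with no move are L. A position that does have a move is losing for the player to move precisely when every available move leads to a winning position for the opponent. Fill in the labels:
n=0: no move → L
n=1: no move → L
n=2: no move → L
n=3: no move → L
n=4: no move → L
n=5: can move to 0, which is L ⇒ W
n=6: can move to 1, which is L ⇒ W
n=7: can move to 2, which is L ⇒ W
n=8: can move to 3, which is L ⇒ W
n=9: can move to 4, which is L ⇒ W
n=10: can move to 3, which is L ⇒ W
n=11: can move to 4, which is L ⇒ W
n=12: moves to 7(W), 5(W); every one is W ⇒ L
n=13: moves to 8(W), 6(W); every one is W ⇒ L
n=14: moves to 9(W), 7(W); every one is W ⇒ L
n=15: moves to 10(W), 8(W); every one is W ⇒ L
n=16: moves to 11(W), 9(W); every one is W ⇒ L
n=17: can move to 12, which is L ⇒ W
n=18: can move to 13, which is L ⇒ W
n=19: can move to 14, which is L ⇒ W
n=20: can move to 15, which is L ⇒ W
n=21: can move to 16, which is L ⇒ W
n=22: can move to 15, which is L ⇒ W
n=23: can move to 16, which is L ⇒ W
n=24: moves to 19(W), 17(W); every one is W ⇒ L
n=25: moves to 20(W), 18(W); every one is W ⇒ L
n=26: moves to 21(W), 19(W); every one is W ⇒ L
n=27: moves to 22(W), 20(W); every one is W ⇒ L
n=28: moves to 23(W), 21(W); every one is W ⇒ L
n=29: can move to 24, which is L ⇒ W
Reading off the rows marked L gives the requested list; there are 15 such values of n.

0, 1, 2, 3, 4, 12, 13, 14, 15, 16, 24, 25, 26, 27, 28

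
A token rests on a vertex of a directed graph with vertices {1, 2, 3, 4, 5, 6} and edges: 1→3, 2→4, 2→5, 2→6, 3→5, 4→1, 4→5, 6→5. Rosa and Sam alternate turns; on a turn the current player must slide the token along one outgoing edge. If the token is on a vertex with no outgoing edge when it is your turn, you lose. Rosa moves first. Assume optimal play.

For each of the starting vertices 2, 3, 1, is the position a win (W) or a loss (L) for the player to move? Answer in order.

2: W, 3: W, 1: L

Use the standard recursion: the mover loses at a terminal position; elsewhere, the mover wins exactly when some move hands the opponent an L position.
Every edge goes from a vertex to one that appears earlier in the order 5, 3, 1, 4, 6, 2, so processing vertices in that order labels each vertex after all of its successors.
5: no outgoing edge → L
3: reaches L-position 5 → W
1: only reaches 3(W), which is W → L
4: reaches L-position 1 → W
6: reaches L-position 5 → W
2: reaches L-position 5 → W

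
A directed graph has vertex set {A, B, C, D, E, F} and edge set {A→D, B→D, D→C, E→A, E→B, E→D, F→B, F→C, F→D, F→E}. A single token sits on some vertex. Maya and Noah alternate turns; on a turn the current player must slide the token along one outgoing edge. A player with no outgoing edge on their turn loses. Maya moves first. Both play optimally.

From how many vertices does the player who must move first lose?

Build the W/L table. Terminal = L. A non-terminal position is W if it has a move to some L; otherwise it is L.
Every edge goes from a vertex to one that appears earlier in the order C, D, A, B, E, F, so processing vertices in that order labels each vertex after all of its successors.
C: no outgoing edge → L
D: W (go to C, an L position)
A: L (sole option D(W) is W)
B: L (sole option D(W) is W)
E: W (go to B, an L position)
F: W (go to B, an L position)
The L vertices are A, B, C; that is 3 in all.

3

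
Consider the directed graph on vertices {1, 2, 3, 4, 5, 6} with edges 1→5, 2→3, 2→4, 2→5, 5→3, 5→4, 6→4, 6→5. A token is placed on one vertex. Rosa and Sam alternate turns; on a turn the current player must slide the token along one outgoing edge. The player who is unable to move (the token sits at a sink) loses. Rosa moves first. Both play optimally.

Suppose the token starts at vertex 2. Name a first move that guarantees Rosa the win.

Positions with no move are L. A position that does have a move is losing for the player to move precisely when every available move leads to a winning position for the opponent. Fill in the labels:
Every edge goes from a vertex to one that appears earlier in the order 3, 4, 5, 6, 2, 1, so processing vertices in that order labels each vertex after all of its successors.
3: no outgoing edge → L
4: no outgoing edge → L
5: →4(L), so W
6: →4(L), so W
2: →4(L), so W
1: →5(W) only, which is W, so L
From 2, the L positions reachable in one move are: 4, 3. Any move reaching one of these is winning.

Move to 4.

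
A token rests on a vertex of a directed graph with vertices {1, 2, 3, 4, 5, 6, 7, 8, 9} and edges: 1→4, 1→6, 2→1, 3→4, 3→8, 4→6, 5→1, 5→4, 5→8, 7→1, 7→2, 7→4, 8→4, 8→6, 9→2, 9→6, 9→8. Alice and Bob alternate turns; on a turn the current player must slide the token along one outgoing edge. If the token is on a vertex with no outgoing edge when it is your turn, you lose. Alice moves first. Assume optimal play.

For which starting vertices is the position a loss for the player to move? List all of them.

2, 3, 5, 6

Compute win/loss labels from the base case upward. A position with no move is L. Any other position is W if it can reach an L in one move, else L.
Every edge goes from a vertex to one that appears earlier in the order 6, 4, 1, 2, 8, 9, 7, 5, 3, so processing vertices in that order labels each vertex after all of its successors.
6: no outgoing edge → L
4: can move to 6, which is L ⇒ W
1: can move to 6, which is L ⇒ W
2: the only move is to 1(W), a W ⇒ L
8: can move to 6, which is L ⇒ W
9: can move to 2, which is L ⇒ W
7: can move to 2, which is L ⇒ W
5: moves to 8(W), 1(W), 4(W); every one is W ⇒ L
3: moves to 8(W), 4(W); every one is W ⇒ L
The losing starting vertices are exactly the entries labelled L in this table (4 of them).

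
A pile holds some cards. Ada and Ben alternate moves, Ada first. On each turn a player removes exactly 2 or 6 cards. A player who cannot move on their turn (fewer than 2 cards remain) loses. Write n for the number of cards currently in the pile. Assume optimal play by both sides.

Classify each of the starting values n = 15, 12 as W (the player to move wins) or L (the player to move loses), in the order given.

15: W, 12: L

Classify positions by backward induction: terminal positions (no move available) are L. From any other position, the mover wins iff some move reaches an L.
n=0: no move → L
n=1: no move → L
n=2: →0(L), so W
n=3: →1(L), so W
n=4: →2(W) only, which is W, so L
n=5: →3(W) only, which is W, so L
n=6: →4(L), so W
n=7: →5(L), so W
n=8: →6(W), 2(W) — all W, so L
n=9: →7(W), 3(W) — all W, so L
n=10: →8(L), so W
n=11: →9(L), so W
n=12: →10(W), 6(W) — all W, so L
n=13: →11(W), 7(W) — all W, so L
n=14: →12(L), so W
n=15: →13(L), so W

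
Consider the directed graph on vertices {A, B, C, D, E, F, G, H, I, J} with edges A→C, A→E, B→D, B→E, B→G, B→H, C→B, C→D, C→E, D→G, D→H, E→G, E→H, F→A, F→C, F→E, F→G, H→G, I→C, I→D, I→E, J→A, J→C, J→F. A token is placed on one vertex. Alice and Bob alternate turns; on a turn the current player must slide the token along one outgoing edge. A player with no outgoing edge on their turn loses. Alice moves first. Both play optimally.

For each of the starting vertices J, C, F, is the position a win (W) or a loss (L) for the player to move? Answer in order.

J: W, C: L, F: W

Compute win/loss labels from the base case upward. A position with no move is L. Any other position is W if it can reach an L in one move, else L.
Every edge goes from a vertex to one that appears earlier in the order G, H, D, E, B, C, A, F, J, I, so processing vertices in that order labels each vertex after all of its successors.
G: no outgoing edge → L
H: W (go to G, an L position)
D: W (go to G, an L position)
E: W (go to G, an L position)
B: W (go to G, an L position)
C: L (options B(W), E(W), D(W) are all W)
A: W (go to C, an L position)
F: W (go to C, an L position)
J: W (go to C, an L position)
I: W (go to C, an L position)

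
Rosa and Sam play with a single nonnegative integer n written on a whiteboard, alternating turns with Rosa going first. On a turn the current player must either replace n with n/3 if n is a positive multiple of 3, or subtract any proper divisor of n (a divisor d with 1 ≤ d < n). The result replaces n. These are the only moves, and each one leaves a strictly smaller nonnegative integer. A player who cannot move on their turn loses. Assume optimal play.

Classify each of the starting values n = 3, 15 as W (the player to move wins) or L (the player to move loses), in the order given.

3: W, 15: L

Use the standard recursion: the mover loses at a terminal position; elsewhere, the mover wins exactly when some move hands the opponent an L position.
n=0: no move → L
n=1: no move → L
n=2: W (go to 1, an L position)
n=3: W (go to 1, an L position)
n=4: L (options 2(W), 3(W) are all W)
n=5: W (go to 4, an L position)
n=6: W (go to 4, an L position)
n=7: L (sole option 6(W) is W)
n=8: W (go to 4, an L position)
n=9: L (options 3(W), 6(W), 8(W) are all W)
n=10: W (go to 9, an L position)
n=11: L (sole option 10(W) is W)
n=12: W (go to 4, an L position)
n=13: L (sole option 12(W) is W)
n=14: W (go to 7, an L position)
n=15: L (options 5(W), 10(W), 12(W), 14(W) are all W)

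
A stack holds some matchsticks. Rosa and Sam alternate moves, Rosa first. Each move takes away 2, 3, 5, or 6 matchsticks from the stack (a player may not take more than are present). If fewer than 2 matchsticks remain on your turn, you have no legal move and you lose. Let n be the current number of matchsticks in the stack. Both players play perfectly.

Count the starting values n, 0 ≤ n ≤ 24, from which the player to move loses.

7

Positions with no move are L. A position that does have a move is losing for the player to move precisely when every available move leads to a winning position for the opponent. Fill in the labels:
n=0: no move → L
n=1: no move → L
n=2: reaches L-position 0 → W
n=3: reaches L-position 1 → W
n=4: reaches L-position 1 → W
n=5: reaches L-position 0 → W
n=6: reaches L-position 1 → W
n=7: reaches L-position 1 → W
n=8: only reaches 6(W), 5(W), 3(W), 2(W), all W → L
n=9: only reaches 7(W), 6(W), 4(W), 3(W), all W → L
n=10: reaches L-position 8 → W
n=11: reaches L-position 9 → W
n=12: reaches L-position 9 → W
n=13: reaches L-position 8 → W
n=14: reaches L-position 9 → W
n=15: reaches L-position 9 → W
n=16: only reaches 14(W), 13(W), 11(W), 10(W), all W → L
n=17: only reaches 15(W), 14(W), 12(W), 11(W), all W → L
n=18: reaches L-position 16 → W
n=19: reaches L-position 17 → W
n=20: reaches L-position 17 → W
n=21: reaches L-position 16 → W
n=22: reaches L-position 17 → W
n=23: reaches L-position 17 → W
n=24: only reaches 22(W), 21(W), 19(W), 18(W), all W → L
L entries with 0 ≤ n ≤ 24: n = 0, 1, 8, 9, 16, 17, 24; that makes 7.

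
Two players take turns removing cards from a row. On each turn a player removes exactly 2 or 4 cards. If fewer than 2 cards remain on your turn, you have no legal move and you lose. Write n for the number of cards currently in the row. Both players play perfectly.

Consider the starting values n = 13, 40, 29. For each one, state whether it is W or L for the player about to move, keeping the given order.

13: L, 40: W, 29: W

Classify positions by backward induction: terminal positions (no move available) are L. From any other position, the mover wins iff some move reaches an L.
n=0: no move → L
n=1: no move → L
n=2: reaches L-position 0 → W
n=3: reaches L-position 1 → W
n=4: reaches L-position 0 → W
n=5: reaches L-position 1 → W
n=6: only reaches 4(W), 2(W), all W → L
n=7: only reaches 5(W), 3(W), all W → L
n=8: reaches L-position 6 → W
n=9: reaches L-position 7 → W
n=10: reaches L-position 6 → W
n=11: reaches L-position 7 → W
n=12: only reaches 10(W), 8(W), all W → L
n=13: only reaches 11(W), 9(W), all W → L
n=14: reaches L-position 12 → W
n=15: reaches L-position 13 → W
n=16: reaches L-position 12 → W
n=17: reaches L-position 13 → W
n=18: only reaches 16(W), 14(W), all W → L
n=19: only reaches 17(W), 15(W), all W → L
n=20: reaches L-position 18 → W
n=21: reaches L-position 19 → W
n=22: reaches L-position 18 → W
n=23: reaches L-position 19 → W
n=24: only reaches 22(W), 20(W), all W → L
n=25: only reaches 23(W), 21(W), all W → L
n=26: reaches L-position 24 → W
n=27: reaches L-position 25 → W
n=28: reaches L-position 24 → W
n=29: reaches L-position 25 → W
n=30: only reaches 28(W), 26(W), all W → L
n=31: only reaches 29(W), 27(W), all W → L
n=32: reaches L-position 30 → W
n=33: reaches L-position 31 → W
n=34: reaches L-position 30 → W
n=35: reaches L-position 31 → W
n=36: only reaches 34(W), 32(W), all W → L
n=37: only reaches 35(W), 33(W), all W → L
n=38: reaches L-position 36 → W
n=39: reaches L-position 37 → W
n=40: reaches L-position 36 → W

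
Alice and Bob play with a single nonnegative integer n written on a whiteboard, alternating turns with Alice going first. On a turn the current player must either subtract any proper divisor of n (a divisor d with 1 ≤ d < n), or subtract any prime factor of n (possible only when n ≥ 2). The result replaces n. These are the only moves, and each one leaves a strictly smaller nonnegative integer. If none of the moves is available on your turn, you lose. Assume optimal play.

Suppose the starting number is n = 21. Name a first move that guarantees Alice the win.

Move to 14.

Build the W/L table. Terminal = L. A non-terminal position is W if it has a move to some L; otherwise it is L.
n=0: no move → L
n=1: no move → L
n=2: reaches L-position 0 → W
n=3: reaches L-position 0 → W
n=4: only reaches 2(W), 3(W), all W → L
n=5: reaches L-position 0 → W
n=6: reaches L-position 4 → W
n=7: reaches L-position 0 → W
n=8: reaches L-position 4 → W
n=9: only reaches 6(W), 8(W), all W → L
n=10: reaches L-position 9 → W
n=11: reaches L-position 0 → W
n=12: reaches L-position 9 → W
n=13: reaches L-position 0 → W
n=14: only reaches 7(W), 12(W), 13(W), all W → L
n=15: reaches L-position 14 → W
n=16: reaches L-position 14 → W
n=17: reaches L-position 0 → W
n=18: reaches L-position 9 → W
n=19: reaches L-position 0 → W
n=20: only reaches 10(W), 15(W), 16(W), 18(W), 19(W), all W → L
n=21: reaches L-position 14 → W
From 21, the L positions reachable in one move are: 14, 20. Any move reaching one of these is winning.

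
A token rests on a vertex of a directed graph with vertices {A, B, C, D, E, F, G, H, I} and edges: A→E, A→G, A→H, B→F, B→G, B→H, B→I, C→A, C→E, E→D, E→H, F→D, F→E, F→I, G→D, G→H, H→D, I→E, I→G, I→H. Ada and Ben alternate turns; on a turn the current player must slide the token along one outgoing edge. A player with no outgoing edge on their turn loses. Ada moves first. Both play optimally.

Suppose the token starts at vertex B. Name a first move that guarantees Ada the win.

Label each position W (a win for the player to move) or L (a loss). A position with no legal move is L; any other position is W exactly when some move reaches an L, and L when every move reaches a W.
Every edge goes from a vertex to one that appears earlier in the order D, H, G, E, A, C, I, F, B, so processing vertices in that order labels each vertex after all of its successors.
D: no outgoing edge → L
H: can move to D, which is L ⇒ W
G: can move to D, which is L ⇒ W
E: can move to D, which is L ⇒ W
A: moves to E(W), G(W), H(W); every one is W ⇒ L
C: can move to A, which is L ⇒ W
I: moves to E(W), G(W), H(W); every one is W ⇒ L
F: can move to I, which is L ⇒ W
B: can move to I, which is L ⇒ W
From B, the L positions reachable in one move are: I.

Move to I.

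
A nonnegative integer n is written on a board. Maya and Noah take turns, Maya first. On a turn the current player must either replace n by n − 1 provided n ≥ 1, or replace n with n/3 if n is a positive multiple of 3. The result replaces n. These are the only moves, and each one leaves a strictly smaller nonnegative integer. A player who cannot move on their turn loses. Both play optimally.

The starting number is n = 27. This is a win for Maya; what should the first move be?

Compute win/loss labels from the base case upward. A position with no move is L. Any other position is W if it can reach an L in one move, else L.
n=0: no move → L
n=1: W (go to 0, an L position)
n=2: L (sole option 1(W) is W)
n=3: W (go to 2, an L position)
n=4: L (sole option 3(W) is W)
n=5: W (go to 4, an L position)
n=6: W (go to 2, an L position)
n=7: L (sole option 6(W) is W)
n=8: W (go to 7, an L position)
n=9: L (options 3(W), 8(W) are all W)
n=10: W (go to 9, an L position)
n=11: L (sole option 10(W) is W)
n=12: W (go to 4, an L position)
n=13: L (sole option 12(W) is W)
n=14: W (go to 13, an L position)
n=15: L (options 5(W), 14(W) are all W)
n=16: W (go to 15, an L position)
n=17: L (sole option 16(W) is W)
n=18: W (go to 17, an L position)
n=19: L (sole option 18(W) is W)
n=20: W (go to 19, an L position)
n=21: W (go to 7, an L position)
n=22: L (sole option 21(W) is W)
n=23: W (go to 22, an L position)
n=24: L (options 8(W), 23(W) are all W)
n=25: W (go to 24, an L position)
n=26: L (sole option 25(W) is W)
n=27: W (go to 9, an L position)
From 27, the L positions reachable in one move are: 9, 26. Any move reaching one of these is winning.

Move to 9.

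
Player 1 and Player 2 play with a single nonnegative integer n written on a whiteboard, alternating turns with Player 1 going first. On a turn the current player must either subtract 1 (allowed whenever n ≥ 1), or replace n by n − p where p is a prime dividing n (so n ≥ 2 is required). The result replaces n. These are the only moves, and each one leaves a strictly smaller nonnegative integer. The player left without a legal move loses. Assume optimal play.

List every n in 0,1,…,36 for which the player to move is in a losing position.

0, 4, 8, 12, 16, 20, 24, 28, 32, 36

Use the standard recursion: the mover loses at a terminal position; elsewhere, the mover wins exactly when some move hands the opponent an L position.
n=0: no move → L
n=1: can move to 0, which is L ⇒ W
n=2: can move to 0, which is L ⇒ W
n=3: can move to 0, which is L ⇒ W
n=4: moves to 2(W), 3(W); every one is W ⇒ L
n=5: can move to 0, which is L ⇒ W
n=6: can move to 4, which is L ⇒ W
n=7: can move to 0, which is L ⇒ W
n=8: moves to 6(W), 7(W); every one is W ⇒ L
n=9: can move to 8, which is L ⇒ W
n=10: can move to 8, which is L ⇒ W
n=11: can move to 0, which is L ⇒ W
n=12: moves to 9(W), 10(W), 11(W); every one is W ⇒ L
n=13: can move to 0, which is L ⇒ W
n=14: can move to 12, which is L ⇒ W
n=15: can move to 12, which is L ⇒ W
n=16: moves to 14(W), 15(W); every one is W ⇒ L
n=17: can move to 0, which is L ⇒ W
n=18: can move to 16, which is L ⇒ W
n=19: can move to 0, which is L ⇒ W
n=20: moves to 15(W), 18(W), 19(W); every one is W ⇒ L
n=21: can move to 20, which is L ⇒ W
n=22: can move to 20, which is L ⇒ W
n=23: can move to 0, which is L ⇒ W
n=24: moves to 21(W), 22(W), 23(W); every one is W ⇒ L
n=25: can move to 20, which is L ⇒ W
n=26: can move to 24, which is L ⇒ W
n=27: can move to 24, which is L ⇒ W
n=28: moves to 21(W), 26(W), 27(W); every one is W ⇒ L
n=29: can move to 0, which is L ⇒ W
n=30: can move to 28, which is L ⇒ W
n=31: can move to 0, which is L ⇒ W
n=32: moves to 30(W), 31(W); every one is W ⇒ L
n=33: can move to 32, which is L ⇒ W
n=34: can move to 32, which is L ⇒ W
n=35: can move to 28, which is L ⇒ W
n=36: moves to 33(W), 34(W), 35(W); every one is W ⇒ L
Reading off the rows marked L gives the requested list; there are 10 such values of n.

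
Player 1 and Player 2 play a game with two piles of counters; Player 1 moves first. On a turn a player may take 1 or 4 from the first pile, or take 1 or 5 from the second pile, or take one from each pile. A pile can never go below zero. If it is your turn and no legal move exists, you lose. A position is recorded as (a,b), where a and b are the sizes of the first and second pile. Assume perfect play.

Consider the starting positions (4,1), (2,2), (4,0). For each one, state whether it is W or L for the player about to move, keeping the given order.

Label each position W (a win for the player to move) or L (a loss). A position with no legal move is L; any other position is W exactly when some move reaches an L, and L when every move reaches a W.
No move ever increases a pile, so every position that can arise here has a ≤ 4 and b ≤ 2; it is enough to label the cells with 0 ≤ a ≤ 4 and 0 ≤ b ≤ 2.
Every move lowers a or b (never raises either), so fill the grid row by row in increasing a, and left to right within a row: each cell's successors are then already labelled.
      b=0  b=1  b=2
a=0:    L    W    L
a=1:    W    W    W
a=2:    L    W    L
a=3:    W    W    W
a=4:    W    L    W
Cells with no legal move (terminal, hence L): (0,0).
The remaining L cells, each justified by listing all of its moves:
(0,2): L (sole option (0,1)(W) is W)
(2,0): L (sole option (1,0)(W) is W)
(2,2): L (options (1,2)(W), (2,1)(W), (1,1)(W) are all W)
(4,1): L (options (3,1)(W), (0,1)(W), (4,0)(W), (3,0)(W) are all W)
Every other cell has at least one move into one of the L cells above, so it is W.
(4,1): one of the L cells justified above, so L
(2,2): one of the L cells justified above, so L
(4,0): the move to (0,0) reaches an L cell, so W

(4,1): L, (2,2): L, (4,0): W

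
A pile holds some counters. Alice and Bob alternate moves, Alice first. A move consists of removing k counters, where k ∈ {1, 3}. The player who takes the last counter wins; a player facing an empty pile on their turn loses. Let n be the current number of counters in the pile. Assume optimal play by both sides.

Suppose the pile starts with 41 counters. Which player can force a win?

Alice wins.

Label each position W (a win for the player to move) or L (a loss). A position with no legal move is L; any other position is W exactly when some move reaches an L, and L when every move reaches a W.
n=0: no move → L
n=1: reaches L-position 0 → W
n=2: only reaches 1(W), which is W → L
n=3: reaches L-position 2 → W
n=4: only reaches 3(W), 1(W), all W → L
n=5: reaches L-position 4 → W
n=6: only reaches 5(W), 3(W), all W → L
n=7: reaches L-position 6 → W
n=8: only reaches 7(W), 5(W), all W → L
n=9: reaches L-position 8 → W
n=10: only reaches 9(W), 7(W), all W → L
n=11: reaches L-position 10 → W
n=12: only reaches 11(W), 9(W), all W → L
n=13: reaches L-position 12 → W
n=14: only reaches 13(W), 11(W), all W → L
n=15: reaches L-position 14 → W
n=16: only reaches 15(W), 13(W), all W → L
n=17: reaches L-position 16 → W
n=18: only reaches 17(W), 15(W), all W → L
n=19: reaches L-position 18 → W
n=20: only reaches 19(W), 17(W), all W → L
n=21: reaches L-position 20 → W
n=22: only reaches 21(W), 19(W), all W → L
n=23: reaches L-position 22 → W
n=24: only reaches 23(W), 21(W), all W → L
n=25: reaches L-position 24 → W
n=26: only reaches 25(W), 23(W), all W → L
n=27: reaches L-position 26 → W
n=28: only reaches 27(W), 25(W), all W → L
n=29: reaches L-position 28 → W
n=30: only reaches 29(W), 27(W), all W → L
n=31: reaches L-position 30 → W
n=32: only reaches 31(W), 29(W), all W → L
n=33: reaches L-position 32 → W
n=34: only reaches 33(W), 31(W), all W → L
n=35: reaches L-position 34 → W
n=36: only reaches 35(W), 33(W), all W → L
n=37: reaches L-position 36 → W
n=38: only reaches 37(W), 35(W), all W → L
n=39: reaches L-position 38 → W
n=40: only reaches 39(W), 37(W), all W → L
n=41: reaches L-position 40 → W
The starting position 41 is W: Alice should remove 1, leaving 40, handing over an L position.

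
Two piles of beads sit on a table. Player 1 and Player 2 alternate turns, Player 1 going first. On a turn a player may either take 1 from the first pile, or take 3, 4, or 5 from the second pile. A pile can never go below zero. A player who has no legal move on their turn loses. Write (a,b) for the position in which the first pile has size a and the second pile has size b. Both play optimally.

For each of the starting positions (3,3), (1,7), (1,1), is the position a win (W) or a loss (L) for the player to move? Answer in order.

Label each position W (a win for the player to move) or L (a loss). A position with no legal move is L; any other position is W exactly when some move reaches an L, and L when every move reaches a W.
No move ever increases a pile, so every position that can arise here has a ≤ 3 and b ≤ 7; it is enough to label the cells with 0 ≤ a ≤ 3 and 0 ≤ b ≤ 7.
Every move lowers a or b (never raises either), so fill the grid row by row in increasing a, and left to right within a row: each cell's successors are then already labelled.
      b=0  b=1  b=2  b=3  b=4  b=5  b=6  b=7
a=0:    L    L    L    W    W    W    W    W
a=1:    W    W    W    L    L    L    W    W
a=2:    L    L    L    W    W    W    W    W
a=3:    W    W    W    L    L    L    W    W
Cells with no legal move (terminal, hence L): (0,0), (0,1), (0,2).
The remaining L cells, each justified by listing all of its moves:
(1,3): moves to (0,3)(W), (1,0)(W); every one is W ⇒ L
(1,4): moves to (0,4)(W), (1,1)(W), (1,0)(W); every one is W ⇒ L
(1,5): moves to (0,5)(W), (1,2)(W), (1,1)(W), (1,0)(W); every one is W ⇒ L
(2,0): the only move is to (1,0)(W), a W ⇒ L
(2,1): the only move is to (1,1)(W), a W ⇒ L
(2,2): the only move is to (1,2)(W), a W ⇒ L
(3,3): moves to (2,3)(W), (3,0)(W); every one is W ⇒ L
(3,4): moves to (2,4)(W), (3,1)(W), (3,0)(W); every one is W ⇒ L
(3,5): moves to (2,5)(W), (3,2)(W), (3,1)(W), (3,0)(W); every one is W ⇒ L
Every other cell has at least one move into one of the L cells above, so it is W.
(3,3): one of the L cells justified above, so L
(1,7): the move to (1,4) reaches an L cell, so W
(1,1): the move to (0,1) reaches an L cell, so W

(3,3): L, (1,7): W, (1,1): W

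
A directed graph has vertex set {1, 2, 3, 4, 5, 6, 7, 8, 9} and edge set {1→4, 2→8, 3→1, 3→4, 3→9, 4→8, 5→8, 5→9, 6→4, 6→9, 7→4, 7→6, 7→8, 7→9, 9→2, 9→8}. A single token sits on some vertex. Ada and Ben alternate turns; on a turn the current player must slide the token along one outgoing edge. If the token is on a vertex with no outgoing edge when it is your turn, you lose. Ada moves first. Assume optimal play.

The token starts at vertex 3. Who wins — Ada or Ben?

Use the standard recursion: the mover loses at a terminal position; elsewhere, the mover wins exactly when some move hands the opponent an L position.
Every edge goes from a vertex to one that appears earlier in the order 8, 4, 2, 9, 6, 7, 1, 5, 3, so processing vertices in that order labels each vertex after all of its successors.
8: no outgoing edge → L
4: →8(L), so W
2: →8(L), so W
9: →8(L), so W
6: →9(W), 4(W) — all W, so L
7: →6(L), so W
1: →4(W) only, which is W, so L
5: →8(L), so W
3: →1(L), so W
From 3 Ada can move to 1, reaching an L position.

Ada wins.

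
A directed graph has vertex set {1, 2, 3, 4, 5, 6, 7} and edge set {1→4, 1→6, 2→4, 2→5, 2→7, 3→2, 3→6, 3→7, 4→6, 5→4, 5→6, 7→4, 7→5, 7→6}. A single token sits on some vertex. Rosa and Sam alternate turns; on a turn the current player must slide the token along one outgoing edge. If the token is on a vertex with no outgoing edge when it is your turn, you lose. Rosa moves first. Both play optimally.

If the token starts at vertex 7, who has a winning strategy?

Rosa wins.

Classify positions by backward induction: terminal positions (no move available) are L. From any other position, the mover wins iff some move reaches an L.
Every edge goes from a vertex to one that appears earlier in the order 6, 4, 1, 5, 7, 2, 3, so processing vertices in that order labels each vertex after all of its successors.
6: no outgoing edge → L
4: W (go to 6, an L position)
1: W (go to 6, an L position)
5: W (go to 6, an L position)
7: W (go to 6, an L position)
2: L (options 7(W), 5(W), 4(W) are all W)
3: W (go to 2, an L position)
The starting position 7 is W: Rosa should move to 6, handing over an L position.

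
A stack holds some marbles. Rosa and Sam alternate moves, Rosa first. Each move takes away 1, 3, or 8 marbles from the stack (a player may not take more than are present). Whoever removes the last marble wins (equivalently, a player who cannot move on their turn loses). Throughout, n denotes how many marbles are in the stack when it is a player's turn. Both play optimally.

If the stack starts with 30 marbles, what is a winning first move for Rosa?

Build the W/L table. Terminal = L. A non-terminal position is W if it has a move to some L; otherwise it is L.
n=0: no move → L
n=1: can move to 0, which is L ⇒ W
n=2: the only move is to 1(W), a W ⇒ L
n=3: can move to 2, which is L ⇒ W
n=4: moves to 3(W), 1(W); every one is W ⇒ L
n=5: can move to 4, which is L ⇒ W
n=6: moves to 5(W), 3(W); every one is W ⇒ L
n=7: can move to 6, which is L ⇒ W
n=8: can move to 0, which is L ⇒ W
n=9: can move to 6, which is L ⇒ W
n=10: can move to 2, which is L ⇒ W
n=11: moves to 10(W), 8(W), 3(W); every one is W ⇒ L
n=12: can move to 11, which is L ⇒ W
n=13: moves to 12(W), 10(W), 5(W); every one is W ⇒ L
n=14: can move to 13, which is L ⇒ W
n=15: moves to 14(W), 12(W), 7(W); every one is W ⇒ L
n=16: can move to 15, which is L ⇒ W
n=17: moves to 16(W), 14(W), 9(W); every one is W ⇒ L
n=18: can move to 17, which is L ⇒ W
n=19: can move to 11, which is L ⇒ W
n=20: can move to 17, which is L ⇒ W
n=21: can move to 13, which is L ⇒ W
n=22: moves to 21(W), 19(W), 14(W); every one is W ⇒ L
n=23: can move to 22, which is L ⇒ W
n=24: moves to 23(W), 21(W), 16(W); every one is W ⇒ L
n=25: can move to 24, which is L ⇒ W
n=26: moves to 25(W), 23(W), 18(W); every one is W ⇒ L
n=27: can move to 26, which is L ⇒ W
n=28: moves to 27(W), 25(W), 20(W); every one is W ⇒ L
n=29: can move to 28, which is L ⇒ W
n=30: can move to 22, which is L ⇒ W
From 30, the L positions reachable in one move are: 22.

Remove 8, leaving 22.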